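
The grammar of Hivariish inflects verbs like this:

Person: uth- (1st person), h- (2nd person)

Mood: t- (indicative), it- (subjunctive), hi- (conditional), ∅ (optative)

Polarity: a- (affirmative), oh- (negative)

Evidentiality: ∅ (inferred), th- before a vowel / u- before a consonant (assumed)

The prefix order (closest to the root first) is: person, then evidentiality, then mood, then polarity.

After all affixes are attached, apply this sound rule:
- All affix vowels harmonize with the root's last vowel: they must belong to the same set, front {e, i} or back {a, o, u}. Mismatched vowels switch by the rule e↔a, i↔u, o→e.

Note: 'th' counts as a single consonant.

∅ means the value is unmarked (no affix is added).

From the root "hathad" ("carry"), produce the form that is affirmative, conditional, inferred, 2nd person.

Attach person 2nd person h- → hhathad.
evidentiality = inferred: zero marking, form stays hhathad.
Attach mood conditional hi- → hihhathad.
Attach polarity affirmative a- → ahihhathad.
Apply vowel harmony: ahihhathad → ahuhhathad.

ahuhhathad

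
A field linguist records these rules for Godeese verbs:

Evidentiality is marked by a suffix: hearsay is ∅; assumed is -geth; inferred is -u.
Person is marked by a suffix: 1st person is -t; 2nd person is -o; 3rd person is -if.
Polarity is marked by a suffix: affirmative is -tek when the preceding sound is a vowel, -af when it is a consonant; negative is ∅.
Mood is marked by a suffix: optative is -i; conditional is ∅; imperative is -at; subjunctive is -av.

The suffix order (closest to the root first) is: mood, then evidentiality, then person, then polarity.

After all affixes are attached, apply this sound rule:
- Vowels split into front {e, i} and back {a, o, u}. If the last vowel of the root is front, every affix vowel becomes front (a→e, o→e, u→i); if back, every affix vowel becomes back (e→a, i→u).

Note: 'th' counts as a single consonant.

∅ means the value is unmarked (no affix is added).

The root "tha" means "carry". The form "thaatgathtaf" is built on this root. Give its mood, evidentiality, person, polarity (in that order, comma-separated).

imperative, assumed, 1st person, affirmative

Segment: tha-at-geth-t-af.
mood: -at → imperative.
evidentiality: -geth → assumed.
person: -t → 1st person.
polarity: -tek/af → affirmative.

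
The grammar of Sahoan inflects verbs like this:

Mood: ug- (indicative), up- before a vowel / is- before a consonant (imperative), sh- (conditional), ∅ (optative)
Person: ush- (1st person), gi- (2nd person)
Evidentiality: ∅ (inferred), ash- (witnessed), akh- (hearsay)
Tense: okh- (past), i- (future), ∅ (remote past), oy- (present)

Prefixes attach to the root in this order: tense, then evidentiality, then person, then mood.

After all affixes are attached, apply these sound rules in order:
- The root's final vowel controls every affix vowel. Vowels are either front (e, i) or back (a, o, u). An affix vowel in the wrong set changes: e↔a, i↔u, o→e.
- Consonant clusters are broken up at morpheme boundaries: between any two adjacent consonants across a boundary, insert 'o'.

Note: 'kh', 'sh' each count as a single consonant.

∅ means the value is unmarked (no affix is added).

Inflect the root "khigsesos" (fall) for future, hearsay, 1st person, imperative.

Attach tense future i- → ikhigsesos.
Attach evidentiality hearsay akh- → akhikhigsesos.
Attach person 1st person ush- → ushakhikhigsesos.
Attach mood imperative up- (before vowel 'u') → upushakhikhigsesos.
Apply vowel harmony: upushakhikhigsesos → upushakhukhigsesos.
Epenthesis: no change.

upushakhukhigsesos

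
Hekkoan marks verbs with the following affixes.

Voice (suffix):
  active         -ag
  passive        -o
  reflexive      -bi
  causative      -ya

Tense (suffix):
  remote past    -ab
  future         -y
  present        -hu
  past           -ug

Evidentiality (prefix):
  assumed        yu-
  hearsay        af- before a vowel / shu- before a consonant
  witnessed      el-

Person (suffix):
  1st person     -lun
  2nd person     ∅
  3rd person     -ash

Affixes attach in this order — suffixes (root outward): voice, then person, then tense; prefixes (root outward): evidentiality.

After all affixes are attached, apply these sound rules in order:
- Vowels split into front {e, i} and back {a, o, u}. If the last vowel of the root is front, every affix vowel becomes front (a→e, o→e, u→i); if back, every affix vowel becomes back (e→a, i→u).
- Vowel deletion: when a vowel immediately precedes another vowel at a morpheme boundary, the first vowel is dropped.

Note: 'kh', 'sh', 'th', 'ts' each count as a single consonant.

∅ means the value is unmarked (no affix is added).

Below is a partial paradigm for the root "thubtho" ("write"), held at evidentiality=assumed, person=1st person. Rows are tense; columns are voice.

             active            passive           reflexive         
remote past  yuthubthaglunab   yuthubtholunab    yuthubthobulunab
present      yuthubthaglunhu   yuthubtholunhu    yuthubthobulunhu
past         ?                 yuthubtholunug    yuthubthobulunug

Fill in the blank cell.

yuthubthaglunug

Attach voice active -ag → thubthoag.
Attach evidentiality assumed yu- → yuthubthoag.
Attach person 1st person -lun → yuthubthoaglun.
Attach tense past -ug → yuthubthoaglunug.
Vowel harmony: no change.
Apply vowel deletion: yuthubthoaglunug → yuthubthaglunug.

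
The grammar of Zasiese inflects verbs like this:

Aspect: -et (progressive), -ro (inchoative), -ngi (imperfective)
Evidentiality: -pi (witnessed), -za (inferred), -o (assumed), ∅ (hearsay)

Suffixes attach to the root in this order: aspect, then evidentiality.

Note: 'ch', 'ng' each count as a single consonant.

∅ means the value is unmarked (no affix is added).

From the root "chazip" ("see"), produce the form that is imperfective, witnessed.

chazipngipi

Attach aspect imperfective -ngi → chazipngi.
Attach evidentiality witnessed -pi → chazipngipi.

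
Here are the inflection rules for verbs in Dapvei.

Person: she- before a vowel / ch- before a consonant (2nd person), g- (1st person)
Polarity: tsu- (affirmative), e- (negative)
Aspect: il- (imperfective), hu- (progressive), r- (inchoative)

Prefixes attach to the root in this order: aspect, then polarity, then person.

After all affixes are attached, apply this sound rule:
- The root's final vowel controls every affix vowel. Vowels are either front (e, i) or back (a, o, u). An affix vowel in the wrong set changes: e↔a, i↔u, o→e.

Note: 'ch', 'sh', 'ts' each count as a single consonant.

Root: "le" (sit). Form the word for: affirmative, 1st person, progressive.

Attach aspect progressive hu- → hule.
Attach polarity affirmative tsu- → tsuhule.
Attach person 1st person g- → gtsuhule.
Apply vowel harmony: gtsuhule → gtsihile.

gtsihile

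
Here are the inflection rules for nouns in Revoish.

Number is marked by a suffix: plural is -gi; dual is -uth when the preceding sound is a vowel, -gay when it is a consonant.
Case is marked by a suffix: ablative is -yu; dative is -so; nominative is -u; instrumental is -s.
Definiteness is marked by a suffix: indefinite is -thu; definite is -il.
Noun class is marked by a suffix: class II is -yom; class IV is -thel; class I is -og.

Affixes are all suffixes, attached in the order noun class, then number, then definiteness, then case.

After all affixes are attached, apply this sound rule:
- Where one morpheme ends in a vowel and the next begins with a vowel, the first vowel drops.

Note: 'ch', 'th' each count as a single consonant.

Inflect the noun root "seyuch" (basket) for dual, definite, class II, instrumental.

seyuchyomgayils

Attach noun class class II -yom → seyuchyom.
Attach number dual -gay (after consonant 'm') → seyuchyomgay.
Attach definiteness definite -il → seyuchyomgayil.
Attach case instrumental -s → seyuchyomgayils.
Vowel deletion: no change.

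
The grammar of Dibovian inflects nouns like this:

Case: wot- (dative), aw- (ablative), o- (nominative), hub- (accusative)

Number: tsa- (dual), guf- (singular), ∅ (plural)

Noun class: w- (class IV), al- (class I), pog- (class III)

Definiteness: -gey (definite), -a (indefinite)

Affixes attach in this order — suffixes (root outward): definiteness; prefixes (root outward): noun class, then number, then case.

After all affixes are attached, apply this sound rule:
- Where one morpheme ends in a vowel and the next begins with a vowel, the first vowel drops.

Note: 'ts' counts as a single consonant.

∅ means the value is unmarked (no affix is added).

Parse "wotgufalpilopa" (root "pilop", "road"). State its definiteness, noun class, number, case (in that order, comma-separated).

indefinite, class I, singular, dative

Segment: wot-guf-al-pilop-a.
definiteness: -a → indefinite.
noun class: al- → class I.
number: guf- → singular.
case: wot- → dative.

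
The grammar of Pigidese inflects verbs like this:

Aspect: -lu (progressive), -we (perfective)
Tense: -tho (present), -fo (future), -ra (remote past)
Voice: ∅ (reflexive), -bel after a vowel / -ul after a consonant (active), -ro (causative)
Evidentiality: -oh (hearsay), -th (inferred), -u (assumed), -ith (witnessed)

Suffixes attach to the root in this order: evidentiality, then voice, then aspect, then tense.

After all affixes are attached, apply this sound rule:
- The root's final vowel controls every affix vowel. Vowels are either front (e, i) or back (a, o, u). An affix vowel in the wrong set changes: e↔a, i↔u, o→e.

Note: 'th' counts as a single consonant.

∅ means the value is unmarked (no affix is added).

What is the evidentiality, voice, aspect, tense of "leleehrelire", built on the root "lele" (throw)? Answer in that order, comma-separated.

Segment: lele-oh-ro-lu-ra.
evidentiality: -oh → hearsay.
voice: -ro → causative.
aspect: -lu → progressive.
tense: -ra → remote past.

hearsay, causative, progressive, remote past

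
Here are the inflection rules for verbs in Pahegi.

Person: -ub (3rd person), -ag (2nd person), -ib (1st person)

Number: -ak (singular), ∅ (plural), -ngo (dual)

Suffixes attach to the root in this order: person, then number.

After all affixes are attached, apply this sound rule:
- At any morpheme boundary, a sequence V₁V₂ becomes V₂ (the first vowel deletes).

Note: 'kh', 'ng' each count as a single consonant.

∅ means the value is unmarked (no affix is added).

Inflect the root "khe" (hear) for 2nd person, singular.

khagak

Attach person 2nd person -ag → kheag.
Attach number singular -ak → kheagak.
Apply vowel deletion: kheagak → khagak.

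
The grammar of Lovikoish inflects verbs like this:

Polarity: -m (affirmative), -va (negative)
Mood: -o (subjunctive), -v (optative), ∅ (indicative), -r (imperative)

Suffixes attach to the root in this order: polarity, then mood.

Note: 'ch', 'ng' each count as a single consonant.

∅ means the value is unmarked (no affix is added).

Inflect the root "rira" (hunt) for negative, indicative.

rirava

Attach polarity negative -va → rirava.
mood = indicative: zero marking, form stays rirava.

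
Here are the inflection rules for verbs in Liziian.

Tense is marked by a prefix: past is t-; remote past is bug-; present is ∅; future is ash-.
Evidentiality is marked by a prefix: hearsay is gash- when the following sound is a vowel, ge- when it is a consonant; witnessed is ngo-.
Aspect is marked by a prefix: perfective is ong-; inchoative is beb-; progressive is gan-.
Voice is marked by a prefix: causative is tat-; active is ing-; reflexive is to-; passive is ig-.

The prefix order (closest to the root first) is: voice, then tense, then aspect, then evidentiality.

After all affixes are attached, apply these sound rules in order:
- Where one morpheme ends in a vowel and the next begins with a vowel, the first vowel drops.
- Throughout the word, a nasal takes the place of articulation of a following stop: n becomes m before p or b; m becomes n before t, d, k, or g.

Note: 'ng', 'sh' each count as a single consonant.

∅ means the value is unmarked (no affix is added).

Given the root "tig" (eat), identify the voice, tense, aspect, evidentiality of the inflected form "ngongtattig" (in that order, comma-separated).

Segment: ngo-ong-tat-tig.
voice: tat- → causative.
tense: ∅ → present.
aspect: ong- → perfective.
evidentiality: ngo- → witnessed.

causative, present, perfective, witnessed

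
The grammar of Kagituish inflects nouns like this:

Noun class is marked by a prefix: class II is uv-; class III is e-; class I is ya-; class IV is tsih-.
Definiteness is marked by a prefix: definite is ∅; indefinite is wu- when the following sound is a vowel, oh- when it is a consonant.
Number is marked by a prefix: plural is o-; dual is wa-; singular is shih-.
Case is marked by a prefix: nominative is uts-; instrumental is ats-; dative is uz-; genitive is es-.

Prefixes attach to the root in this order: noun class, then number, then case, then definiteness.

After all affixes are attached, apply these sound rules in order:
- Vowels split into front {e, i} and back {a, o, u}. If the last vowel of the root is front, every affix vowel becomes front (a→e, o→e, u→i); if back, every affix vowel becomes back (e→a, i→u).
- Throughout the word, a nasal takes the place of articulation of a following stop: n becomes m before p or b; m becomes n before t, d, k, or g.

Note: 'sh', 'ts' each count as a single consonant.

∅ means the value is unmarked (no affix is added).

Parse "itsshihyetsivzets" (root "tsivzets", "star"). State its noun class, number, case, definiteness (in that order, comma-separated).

Segment: uts-shih-ya-tsivzets.
noun class: ya- → class I.
number: shih- → singular.
case: uts- → nominative.
definiteness: ∅ → definite.

class I, singular, nominative, definite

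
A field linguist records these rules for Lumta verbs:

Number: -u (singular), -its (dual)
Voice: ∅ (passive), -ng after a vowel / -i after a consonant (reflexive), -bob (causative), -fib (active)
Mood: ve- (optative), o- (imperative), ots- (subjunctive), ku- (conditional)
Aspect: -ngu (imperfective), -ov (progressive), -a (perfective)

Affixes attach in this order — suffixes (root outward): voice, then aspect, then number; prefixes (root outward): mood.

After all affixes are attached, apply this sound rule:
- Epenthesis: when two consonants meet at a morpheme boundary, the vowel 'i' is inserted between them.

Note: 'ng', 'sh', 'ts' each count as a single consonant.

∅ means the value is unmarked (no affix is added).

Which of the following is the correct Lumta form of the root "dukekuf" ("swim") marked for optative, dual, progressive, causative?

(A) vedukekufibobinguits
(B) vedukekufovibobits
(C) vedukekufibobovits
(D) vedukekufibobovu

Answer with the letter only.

C

Attach mood optative ve- → vedukekuf.
Attach voice causative -bob → vedukekufbob.
Attach aspect progressive -ov → vedukekufbobov.
Attach number dual -its → vedukekufbobovits.
Apply epenthesis: vedukekufbobovits → vedukekufibobovits.
So the correct form is vedukekufibobovits, option (C).
(B) vedukekufovibobits is wrong: it has the affixes in the wrong order.
(D) vedukekufibobovu is wrong: it uses singular instead of dual for number.
(A) vedukekufibobinguits is wrong: it uses imperfective instead of progressive for aspect.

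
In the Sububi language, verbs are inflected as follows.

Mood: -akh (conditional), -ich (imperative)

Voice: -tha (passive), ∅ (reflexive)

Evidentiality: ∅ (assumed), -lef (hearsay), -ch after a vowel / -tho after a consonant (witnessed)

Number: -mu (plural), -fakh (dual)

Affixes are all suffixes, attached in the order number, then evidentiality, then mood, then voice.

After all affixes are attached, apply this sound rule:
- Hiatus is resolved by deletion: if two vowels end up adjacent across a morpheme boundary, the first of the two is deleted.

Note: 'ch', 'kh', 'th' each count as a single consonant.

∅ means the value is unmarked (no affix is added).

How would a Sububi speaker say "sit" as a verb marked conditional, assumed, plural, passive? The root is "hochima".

hochimamakhtha

Attach number plural -mu → hochimamu.
evidentiality = assumed: zero marking, form stays hochimamu.
Attach mood conditional -akh → hochimamuakh.
Attach voice passive -tha → hochimamuakhtha.
Apply vowel deletion: hochimamuakhtha → hochimamakhtha.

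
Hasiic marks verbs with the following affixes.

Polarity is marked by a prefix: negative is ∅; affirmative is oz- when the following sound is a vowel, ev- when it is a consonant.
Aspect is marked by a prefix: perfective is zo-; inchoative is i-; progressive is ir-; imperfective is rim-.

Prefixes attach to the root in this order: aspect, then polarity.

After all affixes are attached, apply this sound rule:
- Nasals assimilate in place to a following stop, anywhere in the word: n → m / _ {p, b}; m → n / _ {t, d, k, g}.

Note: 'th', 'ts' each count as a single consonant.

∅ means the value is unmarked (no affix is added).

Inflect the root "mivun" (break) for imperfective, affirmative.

Attach aspect imperfective rim- → rimmivun.
Attach polarity affirmative ev- (before consonant 'r') → evrimmivun.
Nasal assimilation: no change.

evrimmivun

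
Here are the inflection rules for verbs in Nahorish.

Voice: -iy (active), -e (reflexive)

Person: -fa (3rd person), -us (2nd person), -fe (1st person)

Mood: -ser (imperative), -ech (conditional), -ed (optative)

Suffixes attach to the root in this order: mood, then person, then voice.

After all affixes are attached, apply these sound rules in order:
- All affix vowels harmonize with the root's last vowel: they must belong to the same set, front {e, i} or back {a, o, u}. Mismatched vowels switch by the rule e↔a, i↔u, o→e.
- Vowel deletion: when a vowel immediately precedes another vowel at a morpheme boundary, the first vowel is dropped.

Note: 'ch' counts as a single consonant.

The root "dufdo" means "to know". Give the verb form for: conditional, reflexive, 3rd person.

dufdachfa

Attach mood conditional -ech → dufdoech.
Attach person 3rd person -fa → dufdoechfa.
Attach voice reflexive -e → dufdoechfae.
Apply vowel harmony: dufdoechfae → dufdoachfaa.
Apply vowel deletion: dufdoachfaa → dufdachfa.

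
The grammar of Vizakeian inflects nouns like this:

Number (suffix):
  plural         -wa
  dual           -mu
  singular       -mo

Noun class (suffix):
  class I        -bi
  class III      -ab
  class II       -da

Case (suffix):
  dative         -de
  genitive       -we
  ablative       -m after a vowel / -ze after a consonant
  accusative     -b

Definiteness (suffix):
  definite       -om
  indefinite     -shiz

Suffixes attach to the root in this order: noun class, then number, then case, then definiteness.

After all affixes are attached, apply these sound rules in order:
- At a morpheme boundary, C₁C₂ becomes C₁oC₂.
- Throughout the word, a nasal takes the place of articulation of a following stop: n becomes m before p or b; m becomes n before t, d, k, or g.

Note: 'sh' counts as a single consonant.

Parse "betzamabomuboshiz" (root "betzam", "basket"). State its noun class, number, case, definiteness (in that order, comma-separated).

class III, dual, accusative, indefinite

Segment: betzam-ab-mu-b-shiz.
noun class: -ab → class III.
number: -mu → dual.
case: -b → accusative.
definiteness: -shiz → indefinite.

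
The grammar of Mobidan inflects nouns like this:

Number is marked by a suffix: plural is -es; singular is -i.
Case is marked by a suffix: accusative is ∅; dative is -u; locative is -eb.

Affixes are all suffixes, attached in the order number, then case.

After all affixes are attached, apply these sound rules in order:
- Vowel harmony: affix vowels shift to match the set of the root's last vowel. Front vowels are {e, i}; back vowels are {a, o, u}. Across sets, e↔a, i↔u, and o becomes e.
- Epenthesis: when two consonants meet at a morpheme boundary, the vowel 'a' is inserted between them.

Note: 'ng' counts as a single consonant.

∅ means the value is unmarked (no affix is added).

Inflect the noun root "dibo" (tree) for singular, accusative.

Attach number singular -i → diboi.
case = accusative: zero marking, form stays diboi.
Apply vowel harmony: diboi → dibou.
Epenthesis: no change.

dibou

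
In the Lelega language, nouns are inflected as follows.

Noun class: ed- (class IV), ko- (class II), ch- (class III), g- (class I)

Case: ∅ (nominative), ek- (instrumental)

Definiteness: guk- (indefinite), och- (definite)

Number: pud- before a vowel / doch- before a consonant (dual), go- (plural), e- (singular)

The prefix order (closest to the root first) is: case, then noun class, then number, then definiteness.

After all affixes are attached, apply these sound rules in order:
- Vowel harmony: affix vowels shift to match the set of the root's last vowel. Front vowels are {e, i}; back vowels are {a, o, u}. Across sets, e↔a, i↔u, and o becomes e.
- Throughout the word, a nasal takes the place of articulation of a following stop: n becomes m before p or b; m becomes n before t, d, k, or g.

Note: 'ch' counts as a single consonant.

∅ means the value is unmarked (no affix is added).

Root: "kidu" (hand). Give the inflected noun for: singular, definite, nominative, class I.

case = nominative: zero marking, form stays kidu.
Attach noun class class I g- → gkidu.
Attach number singular e- → egkidu.
Attach definiteness definite och- → ochegkidu.
Apply vowel harmony: ochegkidu → ochagkidu.
Nasal assimilation: no change.

ochagkidu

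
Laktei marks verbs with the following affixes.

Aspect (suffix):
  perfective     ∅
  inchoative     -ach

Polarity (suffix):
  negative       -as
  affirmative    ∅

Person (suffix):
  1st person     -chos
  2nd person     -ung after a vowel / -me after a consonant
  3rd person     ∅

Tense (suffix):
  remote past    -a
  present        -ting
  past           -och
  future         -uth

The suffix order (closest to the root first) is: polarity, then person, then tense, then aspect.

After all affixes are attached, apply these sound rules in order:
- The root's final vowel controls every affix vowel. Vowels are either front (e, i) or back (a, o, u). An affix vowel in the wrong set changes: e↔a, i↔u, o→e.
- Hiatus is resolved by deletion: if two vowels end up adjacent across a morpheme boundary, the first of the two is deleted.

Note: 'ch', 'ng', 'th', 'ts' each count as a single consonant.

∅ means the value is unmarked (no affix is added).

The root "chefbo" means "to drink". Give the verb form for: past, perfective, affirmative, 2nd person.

chefbungoch

polarity = affirmative: zero marking, form stays chefbo.
Attach person 2nd person -ung (after vowel 'o') → chefboung.
Attach tense past -och → chefboungoch.
aspect = perfective: zero marking, form stays chefboungoch.
Vowel harmony: no change.
Apply vowel deletion: chefboungoch → chefbungoch.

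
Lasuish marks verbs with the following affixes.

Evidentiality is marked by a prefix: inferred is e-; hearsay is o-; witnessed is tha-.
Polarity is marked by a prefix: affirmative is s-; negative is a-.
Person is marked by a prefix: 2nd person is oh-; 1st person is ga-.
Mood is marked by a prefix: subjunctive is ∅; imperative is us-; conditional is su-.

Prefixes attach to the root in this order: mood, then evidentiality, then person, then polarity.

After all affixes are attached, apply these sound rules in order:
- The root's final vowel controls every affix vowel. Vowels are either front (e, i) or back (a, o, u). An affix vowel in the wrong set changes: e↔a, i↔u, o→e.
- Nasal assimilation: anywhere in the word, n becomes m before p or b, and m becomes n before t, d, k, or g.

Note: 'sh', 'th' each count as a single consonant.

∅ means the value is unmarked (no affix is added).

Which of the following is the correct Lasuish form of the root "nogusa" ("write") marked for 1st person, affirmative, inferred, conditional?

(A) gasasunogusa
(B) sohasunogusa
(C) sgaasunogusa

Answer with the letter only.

Attach mood conditional su- → sunogusa.
Attach evidentiality inferred e- → esunogusa.
Attach person 1st person ga- → gaesunogusa.
Attach polarity affirmative s- → sgaesunogusa.
Apply vowel harmony: sgaesunogusa → sgaasunogusa.
Nasal assimilation: no change.
So the correct form is sgaasunogusa, option (C).
(A) gasasunogusa is wrong: it has the affixes in the wrong order.
(B) sohasunogusa is wrong: it uses 2nd person instead of 1st person for person.

C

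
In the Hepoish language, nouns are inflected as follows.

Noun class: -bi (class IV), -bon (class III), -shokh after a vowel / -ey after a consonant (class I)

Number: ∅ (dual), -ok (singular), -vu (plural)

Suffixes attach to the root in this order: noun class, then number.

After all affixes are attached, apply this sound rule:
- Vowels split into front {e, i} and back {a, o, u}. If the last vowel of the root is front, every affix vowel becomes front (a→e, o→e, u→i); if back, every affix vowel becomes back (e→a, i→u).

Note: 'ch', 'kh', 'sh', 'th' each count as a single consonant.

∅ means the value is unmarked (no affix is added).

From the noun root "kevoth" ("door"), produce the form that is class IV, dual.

Attach noun class class IV -bi → kevothbi.
number = dual: zero marking, form stays kevothbi.
Apply vowel harmony: kevothbi → kevothbu.

kevothbu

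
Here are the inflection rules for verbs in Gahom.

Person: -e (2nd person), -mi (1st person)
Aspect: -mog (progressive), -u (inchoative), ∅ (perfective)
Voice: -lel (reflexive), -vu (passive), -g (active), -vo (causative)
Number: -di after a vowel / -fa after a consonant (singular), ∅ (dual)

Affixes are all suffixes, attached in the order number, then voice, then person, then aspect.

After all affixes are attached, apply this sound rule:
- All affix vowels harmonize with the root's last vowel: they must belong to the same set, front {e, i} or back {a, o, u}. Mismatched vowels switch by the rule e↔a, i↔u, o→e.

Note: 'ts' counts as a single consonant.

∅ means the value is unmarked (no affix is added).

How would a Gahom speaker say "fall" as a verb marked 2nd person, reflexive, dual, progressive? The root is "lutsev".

number = dual: zero marking, form stays lutsev.
Attach voice reflexive -lel → lutsevlel.
Attach person 2nd person -e → lutsevlele.
Attach aspect progressive -mog → lutsevlelemog.
Apply vowel harmony: lutsevlelemog → lutsevlelemeg.

lutsevlelemeg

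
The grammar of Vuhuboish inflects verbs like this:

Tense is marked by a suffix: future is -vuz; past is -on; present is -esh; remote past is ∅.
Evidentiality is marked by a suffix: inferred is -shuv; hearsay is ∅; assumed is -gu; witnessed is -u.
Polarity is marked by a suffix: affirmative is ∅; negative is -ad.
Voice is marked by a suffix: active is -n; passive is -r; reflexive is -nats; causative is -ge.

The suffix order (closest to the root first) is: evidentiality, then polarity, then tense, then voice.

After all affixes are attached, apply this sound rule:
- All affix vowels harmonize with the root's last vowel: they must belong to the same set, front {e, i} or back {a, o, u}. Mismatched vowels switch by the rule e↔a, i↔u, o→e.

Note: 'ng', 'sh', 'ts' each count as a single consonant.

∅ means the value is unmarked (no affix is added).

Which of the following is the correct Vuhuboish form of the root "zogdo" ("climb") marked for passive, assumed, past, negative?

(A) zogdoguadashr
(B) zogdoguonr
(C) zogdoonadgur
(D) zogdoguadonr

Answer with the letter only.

D

Attach evidentiality assumed -gu → zogdogu.
Attach polarity negative -ad → zogdoguad.
Attach tense past -on → zogdoguadon.
Attach voice passive -r → zogdoguadonr.
Vowel harmony: no change.
So the correct form is zogdoguadonr, option (D).
(B) zogdoguonr is wrong: it uses affirmative instead of negative for polarity.
(C) zogdoonadgur is wrong: it has the affixes in the wrong order.
(A) zogdoguadashr is wrong: it uses present instead of past for tense.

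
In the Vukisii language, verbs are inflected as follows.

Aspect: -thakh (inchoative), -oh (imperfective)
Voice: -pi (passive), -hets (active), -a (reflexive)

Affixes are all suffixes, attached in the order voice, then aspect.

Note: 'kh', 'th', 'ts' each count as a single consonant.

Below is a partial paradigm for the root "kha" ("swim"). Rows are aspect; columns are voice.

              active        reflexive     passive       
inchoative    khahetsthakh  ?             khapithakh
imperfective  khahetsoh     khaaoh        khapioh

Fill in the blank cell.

khaathakh

Attach voice reflexive -a → khaa.
Attach aspect inchoative -thakh → khaathakh.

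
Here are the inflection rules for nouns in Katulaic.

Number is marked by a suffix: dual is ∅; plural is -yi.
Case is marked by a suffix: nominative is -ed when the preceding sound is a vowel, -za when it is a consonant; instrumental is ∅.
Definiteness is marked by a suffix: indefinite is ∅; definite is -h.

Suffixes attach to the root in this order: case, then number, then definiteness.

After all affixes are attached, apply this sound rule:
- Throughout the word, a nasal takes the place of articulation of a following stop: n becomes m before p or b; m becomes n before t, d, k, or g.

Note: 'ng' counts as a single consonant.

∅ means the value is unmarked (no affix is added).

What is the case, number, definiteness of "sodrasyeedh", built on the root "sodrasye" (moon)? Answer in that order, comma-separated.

Segment: sodrasye-ed-h.
case: -ed/za → nominative.
number: ∅ → dual.
definiteness: -h → definite.

nominative, dual, definite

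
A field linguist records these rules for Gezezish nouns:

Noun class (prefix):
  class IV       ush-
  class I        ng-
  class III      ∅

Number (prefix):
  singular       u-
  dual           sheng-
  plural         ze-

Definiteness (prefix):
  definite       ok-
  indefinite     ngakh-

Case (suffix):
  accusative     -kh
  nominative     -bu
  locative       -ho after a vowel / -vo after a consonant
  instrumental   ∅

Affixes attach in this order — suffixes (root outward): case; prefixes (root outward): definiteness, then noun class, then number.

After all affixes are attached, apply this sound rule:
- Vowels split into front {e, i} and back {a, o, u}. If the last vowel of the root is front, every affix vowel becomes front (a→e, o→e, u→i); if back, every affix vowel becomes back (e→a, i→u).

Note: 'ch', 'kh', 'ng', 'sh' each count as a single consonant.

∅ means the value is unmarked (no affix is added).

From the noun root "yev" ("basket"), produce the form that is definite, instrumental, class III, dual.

shengekyev

Attach definiteness definite ok- → okyev.
noun class = class III: zero marking, form stays okyev.
Attach number dual sheng- → shengokyev.
case = instrumental: zero marking, form stays shengokyev.
Apply vowel harmony: shengokyev → shengekyev.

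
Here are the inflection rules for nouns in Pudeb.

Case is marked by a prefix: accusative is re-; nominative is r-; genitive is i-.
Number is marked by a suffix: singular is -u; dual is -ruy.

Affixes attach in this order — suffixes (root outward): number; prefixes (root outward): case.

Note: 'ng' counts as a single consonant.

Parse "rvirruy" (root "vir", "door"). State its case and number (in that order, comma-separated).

nominative, dual

Segment: r-vir-ruy.
case: r- → nominative.
number: -ruy → dual.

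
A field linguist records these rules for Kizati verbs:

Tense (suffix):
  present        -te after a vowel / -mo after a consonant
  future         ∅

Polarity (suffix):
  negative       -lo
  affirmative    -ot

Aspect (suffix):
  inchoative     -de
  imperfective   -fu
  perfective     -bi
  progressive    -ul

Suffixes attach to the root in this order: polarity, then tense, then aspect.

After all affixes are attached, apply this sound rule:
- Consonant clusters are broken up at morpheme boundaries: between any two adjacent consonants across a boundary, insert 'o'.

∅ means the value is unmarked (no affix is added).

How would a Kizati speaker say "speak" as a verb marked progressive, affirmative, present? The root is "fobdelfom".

Attach polarity affirmative -ot → fobdelfomot.
Attach tense present -mo (after consonant 't') → fobdelfomotmo.
Attach aspect progressive -ul → fobdelfomotmoul.
Apply epenthesis: fobdelfomotmoul → fobdelfomotomoul.

fobdelfomotomoul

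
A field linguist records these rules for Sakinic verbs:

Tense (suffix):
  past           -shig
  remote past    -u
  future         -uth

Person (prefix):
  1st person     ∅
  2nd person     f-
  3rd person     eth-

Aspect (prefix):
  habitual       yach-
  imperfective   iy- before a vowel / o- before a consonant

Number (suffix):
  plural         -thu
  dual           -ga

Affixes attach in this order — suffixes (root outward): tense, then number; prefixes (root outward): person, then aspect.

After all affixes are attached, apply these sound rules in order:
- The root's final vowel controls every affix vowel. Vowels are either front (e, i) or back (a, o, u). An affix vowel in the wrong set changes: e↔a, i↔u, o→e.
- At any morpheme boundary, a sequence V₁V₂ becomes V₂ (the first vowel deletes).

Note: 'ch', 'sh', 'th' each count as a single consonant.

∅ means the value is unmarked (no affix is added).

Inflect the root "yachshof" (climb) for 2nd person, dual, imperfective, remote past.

Attach person 2nd person f- → fyachshof.
Attach aspect imperfective o- (before consonant 'f') → ofyachshof.
Attach tense remote past -u → ofyachshofu.
Attach number dual -ga → ofyachshofuga.
Vowel harmony: no change.
Vowel deletion: no change.

ofyachshofuga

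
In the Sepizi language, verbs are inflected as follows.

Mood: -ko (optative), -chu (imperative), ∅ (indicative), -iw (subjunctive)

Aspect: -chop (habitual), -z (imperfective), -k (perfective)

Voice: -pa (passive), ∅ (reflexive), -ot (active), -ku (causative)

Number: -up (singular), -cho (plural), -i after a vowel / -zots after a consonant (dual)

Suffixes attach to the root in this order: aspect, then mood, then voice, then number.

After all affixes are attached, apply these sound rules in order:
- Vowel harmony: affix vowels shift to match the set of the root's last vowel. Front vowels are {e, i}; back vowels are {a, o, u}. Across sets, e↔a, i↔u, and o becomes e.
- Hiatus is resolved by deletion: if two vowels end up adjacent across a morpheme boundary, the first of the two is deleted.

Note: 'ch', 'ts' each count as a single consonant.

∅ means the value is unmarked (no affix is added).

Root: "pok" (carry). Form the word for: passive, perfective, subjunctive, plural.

pokkuwpacho

Attach aspect perfective -k → pokk.
Attach mood subjunctive -iw → pokkiw.
Attach voice passive -pa → pokkiwpa.
Attach number plural -cho → pokkiwpacho.
Apply vowel harmony: pokkiwpacho → pokkuwpacho.
Vowel deletion: no change.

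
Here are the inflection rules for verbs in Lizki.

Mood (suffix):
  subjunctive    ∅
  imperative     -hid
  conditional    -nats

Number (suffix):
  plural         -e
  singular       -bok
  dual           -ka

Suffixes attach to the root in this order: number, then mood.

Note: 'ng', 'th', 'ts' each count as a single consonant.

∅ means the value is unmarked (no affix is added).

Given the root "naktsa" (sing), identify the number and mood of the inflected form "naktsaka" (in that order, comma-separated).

Segment: naktsa-ka.
number: -ka → dual.
mood: ∅ → subjunctive.

dual, subjunctive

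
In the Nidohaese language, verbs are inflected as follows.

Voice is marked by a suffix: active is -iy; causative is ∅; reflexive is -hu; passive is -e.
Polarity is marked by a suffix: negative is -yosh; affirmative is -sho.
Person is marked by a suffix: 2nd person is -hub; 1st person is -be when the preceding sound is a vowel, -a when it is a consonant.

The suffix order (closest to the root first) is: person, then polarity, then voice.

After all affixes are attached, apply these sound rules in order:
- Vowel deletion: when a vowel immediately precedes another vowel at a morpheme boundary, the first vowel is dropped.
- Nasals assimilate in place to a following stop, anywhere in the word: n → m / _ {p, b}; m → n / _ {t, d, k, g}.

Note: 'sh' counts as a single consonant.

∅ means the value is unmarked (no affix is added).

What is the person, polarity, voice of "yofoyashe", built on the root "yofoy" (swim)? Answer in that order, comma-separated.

1st person, affirmative, passive

Segment: yofoy-a-sho-e.
person: -be/a → 1st person.
polarity: -sho → affirmative.
voice: -e → passive.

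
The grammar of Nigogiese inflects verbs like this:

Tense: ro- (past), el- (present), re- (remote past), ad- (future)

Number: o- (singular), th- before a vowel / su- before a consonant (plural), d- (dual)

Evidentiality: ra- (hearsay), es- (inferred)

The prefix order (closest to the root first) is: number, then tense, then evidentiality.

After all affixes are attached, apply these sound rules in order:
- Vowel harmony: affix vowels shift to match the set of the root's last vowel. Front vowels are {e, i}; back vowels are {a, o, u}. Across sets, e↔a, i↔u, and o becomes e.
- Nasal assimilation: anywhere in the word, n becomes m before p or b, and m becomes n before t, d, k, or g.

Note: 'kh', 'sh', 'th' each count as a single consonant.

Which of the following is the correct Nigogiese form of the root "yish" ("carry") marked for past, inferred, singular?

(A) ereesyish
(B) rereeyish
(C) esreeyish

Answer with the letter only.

Attach number singular o- → oyish.
Attach tense past ro- → rooyish.
Attach evidentiality inferred es- → esrooyish.
Apply vowel harmony: esrooyish → esreeyish.
Nasal assimilation: no change.
So the correct form is esreeyish, option (C).
(A) ereesyish is wrong: it has the affixes in the wrong order.
(B) rereeyish is wrong: it uses hearsay instead of inferred for evidentiality.

C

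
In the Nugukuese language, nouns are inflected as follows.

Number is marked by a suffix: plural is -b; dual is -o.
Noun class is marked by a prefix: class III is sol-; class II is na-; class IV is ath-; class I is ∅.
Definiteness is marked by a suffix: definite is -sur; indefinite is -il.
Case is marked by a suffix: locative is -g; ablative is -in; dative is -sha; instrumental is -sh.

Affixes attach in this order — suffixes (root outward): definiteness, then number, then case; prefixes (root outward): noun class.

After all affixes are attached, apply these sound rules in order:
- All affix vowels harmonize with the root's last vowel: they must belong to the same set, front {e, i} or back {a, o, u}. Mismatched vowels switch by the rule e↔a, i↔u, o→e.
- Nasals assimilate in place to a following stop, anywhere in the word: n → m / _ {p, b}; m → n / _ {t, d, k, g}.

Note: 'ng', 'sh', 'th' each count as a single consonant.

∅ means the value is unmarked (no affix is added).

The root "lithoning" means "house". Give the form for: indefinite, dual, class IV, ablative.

ethlithoningilein

Attach definiteness indefinite -il → lithoningil.
Attach noun class class IV ath- → athlithoningil.
Attach number dual -o → athlithoningilo.
Attach case ablative -in → athlithoningiloin.
Apply vowel harmony: athlithoningiloin → ethlithoningilein.
Nasal assimilation: no change.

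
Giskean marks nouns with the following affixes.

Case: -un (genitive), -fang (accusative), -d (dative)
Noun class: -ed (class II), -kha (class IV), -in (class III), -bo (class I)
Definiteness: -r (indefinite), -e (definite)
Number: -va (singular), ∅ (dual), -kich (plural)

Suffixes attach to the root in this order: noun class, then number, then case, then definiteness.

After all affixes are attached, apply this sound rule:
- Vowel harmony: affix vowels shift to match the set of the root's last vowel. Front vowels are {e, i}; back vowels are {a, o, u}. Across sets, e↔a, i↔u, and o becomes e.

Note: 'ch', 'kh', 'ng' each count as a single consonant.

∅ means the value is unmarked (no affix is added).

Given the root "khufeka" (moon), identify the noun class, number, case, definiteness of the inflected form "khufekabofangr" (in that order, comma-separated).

class I, dual, accusative, indefinite

Segment: khufeka-bo-fang-r.
noun class: -bo → class I.
number: ∅ → dual.
case: -fang → accusative.
definiteness: -r → indefinite.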